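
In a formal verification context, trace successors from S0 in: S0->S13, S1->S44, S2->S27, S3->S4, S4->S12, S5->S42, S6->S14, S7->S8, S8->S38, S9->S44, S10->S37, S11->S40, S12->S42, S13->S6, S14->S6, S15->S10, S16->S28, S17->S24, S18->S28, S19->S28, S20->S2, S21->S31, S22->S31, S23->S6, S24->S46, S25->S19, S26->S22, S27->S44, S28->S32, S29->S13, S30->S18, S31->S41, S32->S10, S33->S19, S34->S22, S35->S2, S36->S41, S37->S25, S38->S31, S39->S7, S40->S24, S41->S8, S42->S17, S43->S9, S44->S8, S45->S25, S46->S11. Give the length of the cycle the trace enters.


Trace from S0 until a state repeats:
  S0 -> S13 -> S6 -> S14 -> S6
S6 first seen at step 2, revisited at step 4.
Cycle length = 4 - 2 = 2

2


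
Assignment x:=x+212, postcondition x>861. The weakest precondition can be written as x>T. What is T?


Formula: wp(x:=E, P) = P[E/x] (substitute E for x in postcondition)
Step 1: Postcondition: x>861
Step 2: Substitute x+212 for x: x+212>861
Step 3: Solve for x: x > 861-212 = 649

649


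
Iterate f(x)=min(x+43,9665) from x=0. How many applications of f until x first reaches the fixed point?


Step 1: x=0, cap=9665, increment=43
Step 2: x grows by 43 each step until capped at 9665; fixed point is x=9665
Step 3: iterations = ceil(9665/43) = 225

225


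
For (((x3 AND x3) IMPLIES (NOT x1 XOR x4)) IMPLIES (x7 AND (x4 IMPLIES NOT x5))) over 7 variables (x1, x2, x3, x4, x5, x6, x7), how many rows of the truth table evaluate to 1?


Formula: (((x3 AND x3) IMPLIES (NOT x1 XOR x4)) IMPLIES (x7 AND (x4 IMPLIES NOT x5))) over 7 vars (128 rows)
Evaluate each row (x1, x2, x3, x4, x5, x6, x7 as bits, MSB first):
  row 0 [0000000]: (((0 AND 0) IMPLIES (NOT 0 XOR 0)) IMPLIES (0 AND (0 IMPLIES NOT 0))) -> 0
  row 1 [0000001]: (((0 AND 0) IMPLIES (NOT 0 XOR 0)) IMPLIES (1 AND (0 IMPLIES NOT 0))) -> 1
  row 2 [0000010]: (((0 AND 0) IMPLIES (NOT 0 XOR 0)) IMPLIES (0 AND (0 IMPLIES NOT 0))) -> 0
  row 3 [0000011]: (((0 AND 0) IMPLIES (NOT 0 XOR 0)) IMPLIES (1 AND (0 IMPLIES NOT 0))) -> 1
  row 4 [0000100]: (((0 AND 0) IMPLIES (NOT 0 XOR 0)) IMPLIES (0 AND (0 IMPLIES NOT 1))) -> 0
  (every remaining row is evaluated the same way; all 128 results are listed next)
Full result column, 8 rows per line (x1,x2,x3,x4 fixed per line; x5,x6,x7 runs 000..111 left to right):
  rows 0-7 [x1,x2,x3,x4=0000]: 01010101  (ones: 4)
  rows 8-15 [x1,x2,x3,x4=0001]: 01010000  (ones: 2)
  rows 16-23 [x1,x2,x3,x4=0010]: 01010101  (ones: 4)
  rows 24-31 [x1,x2,x3,x4=0011]: 11111111  (ones: 8)
  rows 32-39 [x1,x2,x3,x4=0100]: 01010101  (ones: 4)
  rows 40-47 [x1,x2,x3,x4=0101]: 01010000  (ones: 2)
  rows 48-55 [x1,x2,x3,x4=0110]: 01010101  (ones: 4)
  rows 56-63 [x1,x2,x3,x4=0111]: 11111111  (ones: 8)
  rows 64-71 [x1,x2,x3,x4=1000]: 01010101  (ones: 4)
  rows 72-79 [x1,x2,x3,x4=1001]: 01010000  (ones: 2)
  rows 80-87 [x1,x2,x3,x4=1010]: 11111111  (ones: 8)
  rows 88-95 [x1,x2,x3,x4=1011]: 01010000  (ones: 2)
  rows 96-103 [x1,x2,x3,x4=1100]: 01010101  (ones: 4)
  rows 104-111 [x1,x2,x3,x4=1101]: 01010000  (ones: 2)
  rows 112-119 [x1,x2,x3,x4=1110]: 11111111  (ones: 8)
  rows 120-127 [x1,x2,x3,x4=1111]: 01010000  (ones: 2)
Count of 1-rows = 4+2+4+8+4+2+4+8+4+2+8+2+4+2+8+2 = 68

68


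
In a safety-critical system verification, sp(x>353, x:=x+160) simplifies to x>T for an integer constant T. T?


Formula: sp(P, x:=E) = exists old_x. (x = E[old_x/x]) AND P[old_x/x] (old_x is the value of x before the assignment; eliminate old_x by solving x = E[old_x/x] for old_x)
Step 1: Precondition P: x>353, i.e. old_x > 353
Step 2: Assignment gives x = old_x + 160, so old_x = x - 160
Step 3: Substitute into P: x - 160 > 353
Step 4: Simplify: x > 353+160 = 513

513


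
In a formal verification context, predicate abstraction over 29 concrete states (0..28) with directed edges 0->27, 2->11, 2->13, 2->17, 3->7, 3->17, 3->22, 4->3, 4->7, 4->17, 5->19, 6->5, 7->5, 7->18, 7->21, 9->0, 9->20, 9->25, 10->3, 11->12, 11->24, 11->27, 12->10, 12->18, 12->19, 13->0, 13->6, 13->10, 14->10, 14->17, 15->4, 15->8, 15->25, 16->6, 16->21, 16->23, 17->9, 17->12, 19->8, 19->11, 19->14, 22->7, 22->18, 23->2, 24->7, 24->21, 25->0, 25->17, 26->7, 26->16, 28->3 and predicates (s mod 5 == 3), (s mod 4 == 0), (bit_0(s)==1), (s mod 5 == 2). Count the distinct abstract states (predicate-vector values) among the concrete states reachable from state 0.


BFS from 0:
Concrete reachable: {0, 27}
Abstract via predicates (s mod 5 == 3), (s mod 4 == 0), (bit_0(s)==1), (s mod 5 == 2):
  (0,0,1,1) <- {27}
  (0,1,0,0) <- {0}
Distinct abstract states = 2

2


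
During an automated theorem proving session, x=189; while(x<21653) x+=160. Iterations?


Step 1: x goes from 189 toward 21653 by 160; the body runs while x<21653, so iterations = ceil((bound-start)/step)
Step 2: Distance=21464
Step 3: ceil(21464/160)=135

135


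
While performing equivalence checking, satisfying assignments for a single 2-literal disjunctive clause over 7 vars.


Step 1: Total=2^7=128
Step 2: Unsat when all 2 false: 2^5=32
Step 3: Sat=128-32=96

96


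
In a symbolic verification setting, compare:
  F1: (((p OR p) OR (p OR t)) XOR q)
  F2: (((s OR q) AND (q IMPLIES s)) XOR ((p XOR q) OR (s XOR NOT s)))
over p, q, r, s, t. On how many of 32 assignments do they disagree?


F1 = (((p OR p) OR (p OR t)) XOR q)
F2 = (((s OR q) AND (q IMPLIES s)) XOR ((p XOR q) OR (s XOR NOT s)))
Evaluate both on each of 32 rows (bits = p,q,r,s,t):
  row 0 [00000]: F1=0 F2=1 (differ) -> 1
  row 1 [00001]: F1=1 F2=1 -> 0
  row 2 [00010]: F1=0 F2=0 -> 0
  row 3 [00011]: F1=1 F2=0 (differ) -> 1
  row 4 [00100]: F1=0 F2=1 (differ) -> 1
  row 5 [00101]: F1=1 F2=1 -> 0
  row 6 [00110]: F1=0 F2=0 -> 0
  row 7 [00111]: F1=1 F2=0 (differ) -> 1
  row 8 [01000]: F1=1 F2=1 -> 0
  row 9 [01001]: F1=0 F2=1 (differ) -> 1
  row 10 [01010]: F1=1 F2=0 (differ) -> 1
  row 11 [01011]: F1=0 F2=0 -> 0
  row 12 [01100]: F1=1 F2=1 -> 0
  row 13 [01101]: F1=0 F2=1 (differ) -> 1
  row 14 [01110]: F1=1 F2=0 (differ) -> 1
  row 15 [01111]: F1=0 F2=0 -> 0
  row 16 [10000]: F1=1 F2=1 -> 0
  row 17 [10001]: F1=1 F2=1 -> 0
  row 18 [10010]: F1=1 F2=0 (differ) -> 1
  row 19 [10011]: F1=1 F2=0 (differ) -> 1
  row 20 [10100]: F1=1 F2=1 -> 0
  row 21 [10101]: F1=1 F2=1 -> 0
  row 22 [10110]: F1=1 F2=0 (differ) -> 1
  row 23 [10111]: F1=1 F2=0 (differ) -> 1
  row 24 [11000]: F1=0 F2=1 (differ) -> 1
  row 25 [11001]: F1=0 F2=1 (differ) -> 1
  row 26 [11010]: F1=0 F2=0 -> 0
  row 27 [11011]: F1=0 F2=0 -> 0
  row 28 [11100]: F1=0 F2=1 (differ) -> 1
  row 29 [11101]: F1=0 F2=1 (differ) -> 1
  row 30 [11110]: F1=0 F2=0 -> 0
  row 31 [11111]: F1=0 F2=0 -> 0
Full result column, 8 rows per line (p,q fixed per line; r,s,t runs 000..111 left to right):
  rows 0-7 [p,q=00]: 10011001  (ones: 4)
  rows 8-15 [p,q=01]: 01100110  (ones: 4)
  rows 16-23 [p,q=10]: 00110011  (ones: 4)
  rows 24-31 [p,q=11]: 11001100  (ones: 4)
Disagreements = 4+4+4+4 = 16

16


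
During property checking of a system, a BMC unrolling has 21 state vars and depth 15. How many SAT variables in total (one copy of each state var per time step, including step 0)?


BMC unrolls to depth k, creating one copy of each state var for steps 0..k.
Step count = 15 + 1 = 16 (steps 0 through 15)
Vars per step = 21
Total = 21 * 16 = 336

336


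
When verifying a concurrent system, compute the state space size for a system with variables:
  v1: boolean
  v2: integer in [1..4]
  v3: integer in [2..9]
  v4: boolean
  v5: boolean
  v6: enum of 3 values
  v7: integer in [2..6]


State space = product of domain sizes of all variables.
Domain sizes:
  v1 (boolean): 2
  v2 (integer in [1..4]): 4
  v3 (integer in [2..9]): 8
  v4 (boolean): 2
  v5 (boolean): 2
  v6 (enum of 3 values): 3
  v7 (integer in [2..6]): 5
Product = 2 * 4 * 8 * 2 * 2 * 3 * 5 = 3840

3840


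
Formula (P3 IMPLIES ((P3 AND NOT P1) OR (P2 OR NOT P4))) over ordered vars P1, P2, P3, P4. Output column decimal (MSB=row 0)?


Formula: (P3 IMPLIES ((P3 AND NOT P1) OR (P2 OR NOT P4))) over P1, P2, P3, P4 (16 rows)
Evaluate each row (bits = P1,P2,P3,P4, MSB first):
  row 0 [0000]: (0 IMPLIES ((0 AND NOT 0) OR (0 OR NOT 0))) -> 1
  row 1 [0001]: (0 IMPLIES ((0 AND NOT 0) OR (0 OR NOT 1))) -> 1
  row 2 [0010]: (1 IMPLIES ((1 AND NOT 0) OR (0 OR NOT 0))) -> 1
  row 3 [0011]: (1 IMPLIES ((1 AND NOT 0) OR (0 OR NOT 1))) -> 1
  row 4 [0100]: (0 IMPLIES ((0 AND NOT 0) OR (1 OR NOT 0))) -> 1
  row 5 [0101]: (0 IMPLIES ((0 AND NOT 0) OR (1 OR NOT 1))) -> 1
  row 6 [0110]: (1 IMPLIES ((1 AND NOT 0) OR (1 OR NOT 0))) -> 1
  row 7 [0111]: (1 IMPLIES ((1 AND NOT 0) OR (1 OR NOT 1))) -> 1
  row 8 [1000]: (0 IMPLIES ((0 AND NOT 1) OR (0 OR NOT 0))) -> 1
  row 9 [1001]: (0 IMPLIES ((0 AND NOT 1) OR (0 OR NOT 1))) -> 1
  row 10 [1010]: (1 IMPLIES ((1 AND NOT 1) OR (0 OR NOT 0))) -> 1
  row 11 [1011]: (1 IMPLIES ((1 AND NOT 1) OR (0 OR NOT 1))) -> 0
  row 12 [1100]: (0 IMPLIES ((0 AND NOT 1) OR (1 OR NOT 0))) -> 1
  row 13 [1101]: (0 IMPLIES ((0 AND NOT 1) OR (1 OR NOT 1))) -> 1
  row 14 [1110]: (1 IMPLIES ((1 AND NOT 1) OR (1 OR NOT 0))) -> 1
  row 15 [1111]: (1 IMPLIES ((1 AND NOT 1) OR (1 OR NOT 1))) -> 1
Full result column, 4 rows per line (P1,P2 fixed per line; P3,P4 runs 00..11 left to right):
  rows 0-3 [P1,P2=00]: 1111  = hex F
  rows 4-7 [P1,P2=01]: 1111  = hex F
  rows 8-11 [P1,P2=10]: 1110  = hex E
  rows 12-15 [P1,P2=11]: 1111  = hex F
Output column (row 0 .. row 15) = 1111111111101111
Output column grouped in 4s = 1111 1111 1110 1111 = 0xFFEF
Convert to decimal digit by digit (value = value*16 + digit):
  F -> 15
  15*16 + 15 (F) = 255
  255*16 + 14 (E) = 4094
  4094*16 + 15 (F) = 65519
Decimal = 65519

65519


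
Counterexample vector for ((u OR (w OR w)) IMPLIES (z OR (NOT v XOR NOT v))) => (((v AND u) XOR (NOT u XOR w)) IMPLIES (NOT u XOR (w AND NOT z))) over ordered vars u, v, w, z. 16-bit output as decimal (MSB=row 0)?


F1 = ((u OR (w OR w)) IMPLIES (z OR (NOT v XOR NOT v)))
F2 = (((v AND u) XOR (NOT u XOR w)) IMPLIES (NOT u XOR (w AND NOT z)))
Counterexample to F1=>F2 is where F1=1 and F2=0.
Evaluate each row (bits = u,v,w,z, MSB first):
  row 0 [0000]: F1=1 F2=1 -> F1&~F2 -> 0
  row 1 [0001]: F1=1 F2=1 -> F1&~F2 -> 0
  row 2 [0010]: F1=0 F2=1 -> F1&~F2 -> 0
  row 3 [0011]: F1=1 F2=1 -> F1&~F2 -> 0
  row 4 [0100]: F1=1 F2=1 -> F1&~F2 -> 0
  row 5 [0101]: F1=1 F2=1 -> F1&~F2 -> 0
  row 6 [0110]: F1=0 F2=1 -> F1&~F2 -> 0
  row 7 [0111]: F1=1 F2=1 -> F1&~F2 -> 0
  row 8 [1000]: F1=0 F2=1 -> F1&~F2 -> 0
  row 9 [1001]: F1=1 F2=1 -> F1&~F2 -> 0
  row 10 [1010]: F1=0 F2=1 -> F1&~F2 -> 0
  row 11 [1011]: F1=1 F2=0 -> F1&~F2 -> 1
  row 12 [1100]: F1=0 F2=0 -> F1&~F2 -> 0
  row 13 [1101]: F1=1 F2=0 -> F1&~F2 -> 1
  row 14 [1110]: F1=0 F2=1 -> F1&~F2 -> 0
  row 15 [1111]: F1=1 F2=1 -> F1&~F2 -> 0
Full result column, 4 rows per line (u,v fixed per line; w,z runs 00..11 left to right):
  rows 0-3 [u,v=00]: 0000  = hex 0
  rows 4-7 [u,v=01]: 0000  = hex 0
  rows 8-11 [u,v=10]: 0001  = hex 1
  rows 12-15 [u,v=11]: 0100  = hex 4
Counterexample vector (row 0 .. row 15) = 0000000000010100
Output column grouped in 4s = 0000 0000 0001 0100 = 0x0014
Convert to decimal digit by digit (value = value*16 + digit):
  0 -> 0
  0*16 + 0 = 0
  0*16 + 1 = 1
  1*16 + 4 = 20
Decimal = 20

20


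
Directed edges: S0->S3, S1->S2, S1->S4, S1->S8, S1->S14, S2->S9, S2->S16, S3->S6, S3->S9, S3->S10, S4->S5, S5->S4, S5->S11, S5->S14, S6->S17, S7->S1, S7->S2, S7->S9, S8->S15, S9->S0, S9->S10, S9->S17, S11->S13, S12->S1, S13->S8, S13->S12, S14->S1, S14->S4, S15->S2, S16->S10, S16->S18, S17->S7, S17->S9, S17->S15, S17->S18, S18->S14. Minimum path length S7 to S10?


BFS layer-by-layer from S7:
  dist 0: {S7}
  dist 1: {S1, S2, S9}
  dist 2: {S0, S4, S8, S10, S14, S16, S17}
  -> S10 reached at distance 2
Shortest path length = 2

2


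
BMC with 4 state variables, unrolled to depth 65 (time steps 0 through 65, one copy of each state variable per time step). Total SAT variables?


BMC unrolls to depth k, creating one copy of each state var for steps 0..k.
Step count = 65 + 1 = 66 (steps 0 through 65)
Vars per step = 4
Total = 4 * 66 = 264

264


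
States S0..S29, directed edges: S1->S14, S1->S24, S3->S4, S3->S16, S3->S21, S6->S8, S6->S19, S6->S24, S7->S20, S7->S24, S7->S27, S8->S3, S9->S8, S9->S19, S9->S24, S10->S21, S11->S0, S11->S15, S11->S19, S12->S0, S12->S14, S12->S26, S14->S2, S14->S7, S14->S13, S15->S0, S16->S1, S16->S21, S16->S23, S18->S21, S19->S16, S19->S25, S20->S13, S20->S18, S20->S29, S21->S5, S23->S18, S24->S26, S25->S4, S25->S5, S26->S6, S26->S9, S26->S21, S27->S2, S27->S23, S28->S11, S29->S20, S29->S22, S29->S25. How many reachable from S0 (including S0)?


BFS from S0:
  layer 0: {S0}
Reachable set: {S0}
Count = 1

1


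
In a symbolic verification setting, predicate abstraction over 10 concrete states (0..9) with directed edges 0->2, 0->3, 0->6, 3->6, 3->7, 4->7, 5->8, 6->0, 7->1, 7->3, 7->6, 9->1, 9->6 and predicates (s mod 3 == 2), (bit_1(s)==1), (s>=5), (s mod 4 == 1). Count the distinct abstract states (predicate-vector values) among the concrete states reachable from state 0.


BFS from 0:
Concrete reachable: {0, 1, 2, 3, 6, 7}
Abstract via predicates (s mod 3 == 2), (bit_1(s)==1), (s>=5), (s mod 4 == 1):
  (0,0,0,0) <- {0}
  (0,0,0,1) <- {1}
  (0,1,0,0) <- {3}
  (0,1,1,0) <- {6, 7}
  (1,1,0,0) <- {2}
Distinct abstract states = 5

5


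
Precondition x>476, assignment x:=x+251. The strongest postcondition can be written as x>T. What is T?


Formula: sp(P, x:=E) = exists old_x. (x = E[old_x/x]) AND P[old_x/x] (old_x is the value of x before the assignment; eliminate old_x by solving x = E[old_x/x] for old_x)
Step 1: Precondition P: x>476, i.e. old_x > 476
Step 2: Assignment gives x = old_x + 251, so old_x = x - 251
Step 3: Substitute into P: x - 251 > 476
Step 4: Simplify: x > 476+251 = 727

727


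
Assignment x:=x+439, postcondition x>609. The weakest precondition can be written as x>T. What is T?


Formula: wp(x:=E, P) = P[E/x] (substitute E for x in postcondition)
Step 1: Postcondition: x>609
Step 2: Substitute x+439 for x: x+439>609
Step 3: Solve for x: x > 609-439 = 170

170


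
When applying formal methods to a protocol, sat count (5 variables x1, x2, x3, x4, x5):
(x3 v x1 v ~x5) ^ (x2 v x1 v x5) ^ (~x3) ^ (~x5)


CNF with 4 clauses over 5 vars (32 assignments).
An assignment satisfies CNF iff every clause has >=1 true literal.
Check each row (bits = x1,x2,x3,x4,x5; clause T/F shown):
  row 0 [00000]: clauses=TFTT -> 0
  row 1 [00001]: clauses=FTTF -> 0
  row 2 [00010]: clauses=TFTT -> 0
  row 3 [00011]: clauses=FTTF -> 0
  row 4 [00100]: clauses=TFFT -> 0
  row 5 [00101]: clauses=TTFF -> 0
  row 6 [00110]: clauses=TFFT -> 0
  row 7 [00111]: clauses=TTFF -> 0
  row 8 [01000]: clauses=TTTT -> 1
  row 9 [01001]: clauses=FTTF -> 0
  row 10 [01010]: clauses=TTTT -> 1
  row 11 [01011]: clauses=FTTF -> 0
  row 12 [01100]: clauses=TTFT -> 0
  row 13 [01101]: clauses=TTFF -> 0
  row 14 [01110]: clauses=TTFT -> 0
  row 15 [01111]: clauses=TTFF -> 0
  row 16 [10000]: clauses=TTTT -> 1
  row 17 [10001]: clauses=TTTF -> 0
  row 18 [10010]: clauses=TTTT -> 1
  row 19 [10011]: clauses=TTTF -> 0
  row 20 [10100]: clauses=TTFT -> 0
  row 21 [10101]: clauses=TTFF -> 0
  row 22 [10110]: clauses=TTFT -> 0
  row 23 [10111]: clauses=TTFF -> 0
  row 24 [11000]: clauses=TTTT -> 1
  row 25 [11001]: clauses=TTTF -> 0
  row 26 [11010]: clauses=TTTT -> 1
  row 27 [11011]: clauses=TTTF -> 0
  row 28 [11100]: clauses=TTFT -> 0
  row 29 [11101]: clauses=TTFF -> 0
  row 30 [11110]: clauses=TTFT -> 0
  row 31 [11111]: clauses=TTFF -> 0
Full result column, 8 rows per line (x1,x2 fixed per line; x3,x4,x5 runs 000..111 left to right):
  rows 0-7 [x1,x2=00]: 00000000  (ones: 0)
  rows 8-15 [x1,x2=01]: 10100000  (ones: 2)
  rows 16-23 [x1,x2=10]: 10100000  (ones: 2)
  rows 24-31 [x1,x2=11]: 10100000  (ones: 2)
Satisfying assignments = 0+2+2+2 = 6

6


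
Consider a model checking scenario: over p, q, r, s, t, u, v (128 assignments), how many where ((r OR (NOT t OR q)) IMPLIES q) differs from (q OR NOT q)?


F1 = ((r OR (NOT t OR q)) IMPLIES q)
F2 = (q OR NOT q)
Evaluate both on each of 128 rows (bits = p,q,r,s,t,u,v):
  row 0 [0000000]: F1=0 F2=1 (differ) -> 1
  row 1 [0000001]: F1=0 F2=1 (differ) -> 1
  row 2 [0000010]: F1=0 F2=1 (differ) -> 1
  row 3 [0000011]: F1=0 F2=1 (differ) -> 1
  row 4 [0000100]: F1=1 F2=1 -> 0
  (every remaining row is evaluated the same way; all 128 results are listed next)
Full result column, 8 rows per line (p,q,r,s fixed per line; t,u,v runs 000..111 left to right):
  rows 0-7 [p,q,r,s=0000]: 11110000  (ones: 4)
  rows 8-15 [p,q,r,s=0001]: 11110000  (ones: 4)
  rows 16-23 [p,q,r,s=0010]: 11111111  (ones: 8)
  rows 24-31 [p,q,r,s=0011]: 11111111  (ones: 8)
  rows 32-39 [p,q,r,s=0100]: 00000000  (ones: 0)
  rows 40-47 [p,q,r,s=0101]: 00000000  (ones: 0)
  rows 48-55 [p,q,r,s=0110]: 00000000  (ones: 0)
  rows 56-63 [p,q,r,s=0111]: 00000000  (ones: 0)
  rows 64-71 [p,q,r,s=1000]: 11110000  (ones: 4)
  rows 72-79 [p,q,r,s=1001]: 11110000  (ones: 4)
  rows 80-87 [p,q,r,s=1010]: 11111111  (ones: 8)
  rows 88-95 [p,q,r,s=1011]: 11111111  (ones: 8)
  rows 96-103 [p,q,r,s=1100]: 00000000  (ones: 0)
  rows 104-111 [p,q,r,s=1101]: 00000000  (ones: 0)
  rows 112-119 [p,q,r,s=1110]: 00000000  (ones: 0)
  rows 120-127 [p,q,r,s=1111]: 00000000  (ones: 0)
Disagreements = 4+4+8+8+0+0+0+0+4+4+8+8+0+0+0+0 = 48

48


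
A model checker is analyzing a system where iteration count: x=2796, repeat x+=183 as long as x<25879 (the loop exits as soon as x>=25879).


Step 1: x goes from 2796 toward 25879 by 183; the body runs while x<25879, so iterations = ceil((bound-start)/step)
Step 2: Distance=23083
Step 3: ceil(23083/183)=127

127


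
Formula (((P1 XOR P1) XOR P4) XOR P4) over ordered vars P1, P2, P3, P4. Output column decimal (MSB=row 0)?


Formula: (((P1 XOR P1) XOR P4) XOR P4) over P1, P2, P3, P4 (16 rows)
Evaluate each row (bits = P1,P2,P3,P4, MSB first):
  row 0 [0000]: (((0 XOR 0) XOR 0) XOR 0) -> 0
  row 1 [0001]: (((0 XOR 0) XOR 1) XOR 1) -> 0
  row 2 [0010]: (((0 XOR 0) XOR 0) XOR 0) -> 0
  row 3 [0011]: (((0 XOR 0) XOR 1) XOR 1) -> 0
  row 4 [0100]: (((0 XOR 0) XOR 0) XOR 0) -> 0
  row 5 [0101]: (((0 XOR 0) XOR 1) XOR 1) -> 0
  row 6 [0110]: (((0 XOR 0) XOR 0) XOR 0) -> 0
  row 7 [0111]: (((0 XOR 0) XOR 1) XOR 1) -> 0
  row 8 [1000]: (((1 XOR 1) XOR 0) XOR 0) -> 0
  row 9 [1001]: (((1 XOR 1) XOR 1) XOR 1) -> 0
  row 10 [1010]: (((1 XOR 1) XOR 0) XOR 0) -> 0
  row 11 [1011]: (((1 XOR 1) XOR 1) XOR 1) -> 0
  row 12 [1100]: (((1 XOR 1) XOR 0) XOR 0) -> 0
  row 13 [1101]: (((1 XOR 1) XOR 1) XOR 1) -> 0
  row 14 [1110]: (((1 XOR 1) XOR 0) XOR 0) -> 0
  row 15 [1111]: (((1 XOR 1) XOR 1) XOR 1) -> 0
Full result column, 4 rows per line (P1,P2 fixed per line; P3,P4 runs 00..11 left to right):
  rows 0-3 [P1,P2=00]: 0000  = hex 0
  rows 4-7 [P1,P2=01]: 0000  = hex 0
  rows 8-11 [P1,P2=10]: 0000  = hex 0
  rows 12-15 [P1,P2=11]: 0000  = hex 0
Output column (row 0 .. row 15) = 0000000000000000
Output column grouped in 4s = 0000 0000 0000 0000 = 0x0000
Convert to decimal digit by digit (value = value*16 + digit):
  0 -> 0
  0*16 + 0 = 0
  0*16 + 0 = 0
  0*16 + 0 = 0
Decimal = 0

0


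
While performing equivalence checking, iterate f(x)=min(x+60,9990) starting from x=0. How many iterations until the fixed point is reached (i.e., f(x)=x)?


Step 1: x=0, cap=9990, increment=60
Step 2: x grows by 60 each step until capped at 9990; fixed point is x=9990
Step 3: iterations = ceil(9990/60) = 167

167


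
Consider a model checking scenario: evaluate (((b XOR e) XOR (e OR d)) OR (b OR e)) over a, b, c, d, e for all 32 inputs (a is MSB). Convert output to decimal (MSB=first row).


Formula: (((b XOR e) XOR (e OR d)) OR (b OR e)) over a, b, c, d, e (32 rows)
Evaluate each row (bits = a,b,c,d,e, MSB first):
  row 0 [00000]: (((0 XOR 0) XOR (0 OR 0)) OR (0 OR 0)) -> 0
  row 1 [00001]: (((0 XOR 1) XOR (1 OR 0)) OR (0 OR 1)) -> 1
  row 2 [00010]: (((0 XOR 0) XOR (0 OR 1)) OR (0 OR 0)) -> 1
  row 3 [00011]: (((0 XOR 1) XOR (1 OR 1)) OR (0 OR 1)) -> 1
  row 4 [00100]: (((0 XOR 0) XOR (0 OR 0)) OR (0 OR 0)) -> 0
  row 5 [00101]: (((0 XOR 1) XOR (1 OR 0)) OR (0 OR 1)) -> 1
  row 6 [00110]: (((0 XOR 0) XOR (0 OR 1)) OR (0 OR 0)) -> 1
  row 7 [00111]: (((0 XOR 1) XOR (1 OR 1)) OR (0 OR 1)) -> 1
  row 8 [01000]: (((1 XOR 0) XOR (0 OR 0)) OR (1 OR 0)) -> 1
  row 9 [01001]: (((1 XOR 1) XOR (1 OR 0)) OR (1 OR 1)) -> 1
  row 10 [01010]: (((1 XOR 0) XOR (0 OR 1)) OR (1 OR 0)) -> 1
  row 11 [01011]: (((1 XOR 1) XOR (1 OR 1)) OR (1 OR 1)) -> 1
  row 12 [01100]: (((1 XOR 0) XOR (0 OR 0)) OR (1 OR 0)) -> 1
  row 13 [01101]: (((1 XOR 1) XOR (1 OR 0)) OR (1 OR 1)) -> 1
  row 14 [01110]: (((1 XOR 0) XOR (0 OR 1)) OR (1 OR 0)) -> 1
  row 15 [01111]: (((1 XOR 1) XOR (1 OR 1)) OR (1 OR 1)) -> 1
  row 16 [10000]: (((0 XOR 0) XOR (0 OR 0)) OR (0 OR 0)) -> 0
  row 17 [10001]: (((0 XOR 1) XOR (1 OR 0)) OR (0 OR 1)) -> 1
  row 18 [10010]: (((0 XOR 0) XOR (0 OR 1)) OR (0 OR 0)) -> 1
  row 19 [10011]: (((0 XOR 1) XOR (1 OR 1)) OR (0 OR 1)) -> 1
  row 20 [10100]: (((0 XOR 0) XOR (0 OR 0)) OR (0 OR 0)) -> 0
  row 21 [10101]: (((0 XOR 1) XOR (1 OR 0)) OR (0 OR 1)) -> 1
  row 22 [10110]: (((0 XOR 0) XOR (0 OR 1)) OR (0 OR 0)) -> 1
  row 23 [10111]: (((0 XOR 1) XOR (1 OR 1)) OR (0 OR 1)) -> 1
  row 24 [11000]: (((1 XOR 0) XOR (0 OR 0)) OR (1 OR 0)) -> 1
  row 25 [11001]: (((1 XOR 1) XOR (1 OR 0)) OR (1 OR 1)) -> 1
  row 26 [11010]: (((1 XOR 0) XOR (0 OR 1)) OR (1 OR 0)) -> 1
  row 27 [11011]: (((1 XOR 1) XOR (1 OR 1)) OR (1 OR 1)) -> 1
  row 28 [11100]: (((1 XOR 0) XOR (0 OR 0)) OR (1 OR 0)) -> 1
  row 29 [11101]: (((1 XOR 1) XOR (1 OR 0)) OR (1 OR 1)) -> 1
  row 30 [11110]: (((1 XOR 0) XOR (0 OR 1)) OR (1 OR 0)) -> 1
  row 31 [11111]: (((1 XOR 1) XOR (1 OR 1)) OR (1 OR 1)) -> 1
Full result column, 4 rows per line (a,b,c fixed per line; d,e runs 00..11 left to right):
  rows 0-3 [a,b,c=000]: 0111  = hex 7
  rows 4-7 [a,b,c=001]: 0111  = hex 7
  rows 8-11 [a,b,c=010]: 1111  = hex F
  rows 12-15 [a,b,c=011]: 1111  = hex F
  rows 16-19 [a,b,c=100]: 0111  = hex 7
  rows 20-23 [a,b,c=101]: 0111  = hex 7
  rows 24-27 [a,b,c=110]: 1111  = hex F
  rows 28-31 [a,b,c=111]: 1111  = hex F
Output column (row 0 .. row 31) = 01110111111111110111011111111111
Output column grouped in 4s = 0111 0111 1111 1111 0111 0111 1111 1111 = 0x77FF77FF
Convert to decimal digit by digit (value = value*16 + digit):
  7 -> 7
  7*16 + 7 = 119
  119*16 + 15 (F) = 1919
  1919*16 + 15 (F) = 30719
  30719*16 + 7 = 491511
  491511*16 + 7 = 7864183
  7864183*16 + 15 (F) = 125826943
  125826943*16 + 15 (F) = 2013231103
Decimal = 2013231103

2013231103


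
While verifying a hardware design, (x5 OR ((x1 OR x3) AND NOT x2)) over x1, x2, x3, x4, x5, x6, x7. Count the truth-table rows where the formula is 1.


Formula: (x5 OR ((x1 OR x3) AND NOT x2)) over 7 vars (128 rows)
Evaluate each row (x1, x2, x3, x4, x5, x6, x7 as bits, MSB first):
  row 0 [0000000]: (0 OR ((0 OR 0) AND NOT 0)) -> 0
  row 1 [0000001]: (0 OR ((0 OR 0) AND NOT 0)) -> 0
  row 2 [0000010]: (0 OR ((0 OR 0) AND NOT 0)) -> 0
  row 3 [0000011]: (0 OR ((0 OR 0) AND NOT 0)) -> 0
  row 4 [0000100]: (1 OR ((0 OR 0) AND NOT 0)) -> 1
  (every remaining row is evaluated the same way; all 128 results are listed next)
Full result column, 8 rows per line (x1,x2,x3,x4 fixed per line; x5,x6,x7 runs 000..111 left to right):
  rows 0-7 [x1,x2,x3,x4=0000]: 00001111  (ones: 4)
  rows 8-15 [x1,x2,x3,x4=0001]: 00001111  (ones: 4)
  rows 16-23 [x1,x2,x3,x4=0010]: 11111111  (ones: 8)
  rows 24-31 [x1,x2,x3,x4=0011]: 11111111  (ones: 8)
  rows 32-39 [x1,x2,x3,x4=0100]: 00001111  (ones: 4)
  rows 40-47 [x1,x2,x3,x4=0101]: 00001111  (ones: 4)
  rows 48-55 [x1,x2,x3,x4=0110]: 00001111  (ones: 4)
  rows 56-63 [x1,x2,x3,x4=0111]: 00001111  (ones: 4)
  rows 64-71 [x1,x2,x3,x4=1000]: 11111111  (ones: 8)
  rows 72-79 [x1,x2,x3,x4=1001]: 11111111  (ones: 8)
  rows 80-87 [x1,x2,x3,x4=1010]: 11111111  (ones: 8)
  rows 88-95 [x1,x2,x3,x4=1011]: 11111111  (ones: 8)
  rows 96-103 [x1,x2,x3,x4=1100]: 00001111  (ones: 4)
  rows 104-111 [x1,x2,x3,x4=1101]: 00001111  (ones: 4)
  rows 112-119 [x1,x2,x3,x4=1110]: 00001111  (ones: 4)
  rows 120-127 [x1,x2,x3,x4=1111]: 00001111  (ones: 4)
Count of 1-rows = 4+4+8+8+4+4+4+4+8+8+8+8+4+4+4+4 = 88

88


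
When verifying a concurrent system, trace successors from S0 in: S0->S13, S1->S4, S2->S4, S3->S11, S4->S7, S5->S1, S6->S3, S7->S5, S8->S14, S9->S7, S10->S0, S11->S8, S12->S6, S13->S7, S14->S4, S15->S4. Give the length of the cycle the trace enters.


Trace from S0 until a state repeats:
  S0 -> S13 -> S7 -> S5 -> S1 -> S4 -> S7
S7 first seen at step 2, revisited at step 6.
Cycle length = 6 - 2 = 4

4


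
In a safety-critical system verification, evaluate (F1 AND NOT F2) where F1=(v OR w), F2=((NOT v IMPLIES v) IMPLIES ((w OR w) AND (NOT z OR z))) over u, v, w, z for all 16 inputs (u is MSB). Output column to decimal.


F1 = (v OR w)
F2 = ((NOT v IMPLIES v) IMPLIES ((w OR w) AND (NOT z OR z)))
Counterexample to F1=>F2 is where F1=1 and F2=0.
Evaluate each row (bits = u,v,w,z, MSB first):
  row 0 [0000]: F1=0 F2=1 -> F1&~F2 -> 0
  row 1 [0001]: F1=0 F2=1 -> F1&~F2 -> 0
  row 2 [0010]: F1=1 F2=1 -> F1&~F2 -> 0
  row 3 [0011]: F1=1 F2=1 -> F1&~F2 -> 0
  row 4 [0100]: F1=1 F2=0 -> F1&~F2 -> 1
  row 5 [0101]: F1=1 F2=0 -> F1&~F2 -> 1
  row 6 [0110]: F1=1 F2=1 -> F1&~F2 -> 0
  row 7 [0111]: F1=1 F2=1 -> F1&~F2 -> 0
  row 8 [1000]: F1=0 F2=1 -> F1&~F2 -> 0
  row 9 [1001]: F1=0 F2=1 -> F1&~F2 -> 0
  row 10 [1010]: F1=1 F2=1 -> F1&~F2 -> 0
  row 11 [1011]: F1=1 F2=1 -> F1&~F2 -> 0
  row 12 [1100]: F1=1 F2=0 -> F1&~F2 -> 1
  row 13 [1101]: F1=1 F2=0 -> F1&~F2 -> 1
  row 14 [1110]: F1=1 F2=1 -> F1&~F2 -> 0
  row 15 [1111]: F1=1 F2=1 -> F1&~F2 -> 0
Full result column, 4 rows per line (u,v fixed per line; w,z runs 00..11 left to right):
  rows 0-3 [u,v=00]: 0000  = hex 0
  rows 4-7 [u,v=01]: 1100  = hex C
  rows 8-11 [u,v=10]: 0000  = hex 0
  rows 12-15 [u,v=11]: 1100  = hex C
Counterexample vector (row 0 .. row 15) = 0000110000001100
Output column grouped in 4s = 0000 1100 0000 1100 = 0x0C0C
Convert to decimal digit by digit (value = value*16 + digit):
  0 -> 0
  0*16 + 12 (C) = 12
  12*16 + 0 = 192
  192*16 + 12 (C) = 3084
Decimal = 3084

3084


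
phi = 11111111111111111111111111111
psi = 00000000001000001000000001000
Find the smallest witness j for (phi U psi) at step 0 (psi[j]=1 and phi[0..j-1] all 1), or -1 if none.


(phi U psi) at 0: need smallest j with psi[j]=1 and phi[i]=1 for all i in [0,j).
Scan from step 0:
  step 0: phi=1, psi=0 -> continue
  step 1: phi=1, psi=0 -> continue
  step 2: phi=1, psi=0 -> continue
  step 3: phi=1, psi=0 -> continue
  step 10: psi=1 and phi held for [0,10) -> witness found
Witness step = 10

10


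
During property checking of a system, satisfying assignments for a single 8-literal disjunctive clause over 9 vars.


Step 1: Total=2^9=512
Step 2: Unsat when all 8 false: 2^1=2
Step 3: Sat=512-2=510

510


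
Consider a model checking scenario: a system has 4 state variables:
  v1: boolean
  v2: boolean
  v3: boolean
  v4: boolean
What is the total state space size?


State space = product of domain sizes of all variables.
Domain sizes:
  v1 (boolean): 2
  v2 (boolean): 2
  v3 (boolean): 2
  v4 (boolean): 2
Product = 2 * 2 * 2 * 2 = 16

16


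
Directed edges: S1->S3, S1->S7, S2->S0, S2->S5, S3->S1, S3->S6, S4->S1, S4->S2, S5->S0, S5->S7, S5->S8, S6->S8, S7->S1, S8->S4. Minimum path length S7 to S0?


BFS layer-by-layer from S7:
  dist 0: {S7}
  dist 1: {S1}
  dist 2: {S3}
  dist 3: {S6}
  dist 4: {S8}
  dist 5: {S4}
  dist 6: {S2}
  dist 7: {S0, S5}
  -> S0 reached at distance 7
Shortest path length = 7

7


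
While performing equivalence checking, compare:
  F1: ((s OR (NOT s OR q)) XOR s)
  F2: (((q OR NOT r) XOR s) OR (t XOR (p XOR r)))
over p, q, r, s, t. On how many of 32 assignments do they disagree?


F1 = ((s OR (NOT s OR q)) XOR s)
F2 = (((q OR NOT r) XOR s) OR (t XOR (p XOR r)))
Evaluate both on each of 32 rows (bits = p,q,r,s,t):
  row 0 [00000]: F1=1 F2=1 -> 0
  row 1 [00001]: F1=1 F2=1 -> 0
  row 2 [00010]: F1=0 F2=0 -> 0
  row 3 [00011]: F1=0 F2=1 (differ) -> 1
  row 4 [00100]: F1=1 F2=1 -> 0
  row 5 [00101]: F1=1 F2=0 (differ) -> 1
  row 6 [00110]: F1=0 F2=1 (differ) -> 1
  row 7 [00111]: F1=0 F2=1 (differ) -> 1
  row 8 [01000]: F1=1 F2=1 -> 0
  row 9 [01001]: F1=1 F2=1 -> 0
  row 10 [01010]: F1=0 F2=0 -> 0
  row 11 [01011]: F1=0 F2=1 (differ) -> 1
  row 12 [01100]: F1=1 F2=1 -> 0
  row 13 [01101]: F1=1 F2=1 -> 0
  row 14 [01110]: F1=0 F2=1 (differ) -> 1
  row 15 [01111]: F1=0 F2=0 -> 0
  row 16 [10000]: F1=1 F2=1 -> 0
  row 17 [10001]: F1=1 F2=1 -> 0
  row 18 [10010]: F1=0 F2=1 (differ) -> 1
  row 19 [10011]: F1=0 F2=0 -> 0
  row 20 [10100]: F1=1 F2=0 (differ) -> 1
  row 21 [10101]: F1=1 F2=1 -> 0
  row 22 [10110]: F1=0 F2=1 (differ) -> 1
  row 23 [10111]: F1=0 F2=1 (differ) -> 1
  row 24 [11000]: F1=1 F2=1 -> 0
  row 25 [11001]: F1=1 F2=1 -> 0
  row 26 [11010]: F1=0 F2=1 (differ) -> 1
  row 27 [11011]: F1=0 F2=0 -> 0
  row 28 [11100]: F1=1 F2=1 -> 0
  row 29 [11101]: F1=1 F2=1 -> 0
  row 30 [11110]: F1=0 F2=0 -> 0
  row 31 [11111]: F1=0 F2=1 (differ) -> 1
Full result column, 8 rows per line (p,q fixed per line; r,s,t runs 000..111 left to right):
  rows 0-7 [p,q=00]: 00010111  (ones: 4)
  rows 8-15 [p,q=01]: 00010010  (ones: 2)
  rows 16-23 [p,q=10]: 00101011  (ones: 4)
  rows 24-31 [p,q=11]: 00100001  (ones: 2)
Disagreements = 4+2+4+2 = 12

12


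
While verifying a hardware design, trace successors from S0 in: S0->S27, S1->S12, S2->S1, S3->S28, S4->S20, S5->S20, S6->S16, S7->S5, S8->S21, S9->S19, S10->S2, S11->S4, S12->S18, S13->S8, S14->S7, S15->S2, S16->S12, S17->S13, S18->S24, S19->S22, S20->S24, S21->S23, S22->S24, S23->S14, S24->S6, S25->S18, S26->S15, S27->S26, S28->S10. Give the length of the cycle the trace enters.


Trace from S0 until a state repeats:
  S0 -> S27 -> S26 -> S15 -> S2 -> S1 -> S12 -> S18 -> S24 -> S6 -> S16 -> S12
S12 first seen at step 6, revisited at step 11.
Cycle length = 11 - 6 = 5

5


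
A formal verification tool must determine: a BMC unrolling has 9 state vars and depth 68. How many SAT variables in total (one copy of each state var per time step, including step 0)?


BMC unrolls to depth k, creating one copy of each state var for steps 0..k.
Step count = 68 + 1 = 69 (steps 0 through 68)
Vars per step = 9
Total = 9 * 69 = 621

621


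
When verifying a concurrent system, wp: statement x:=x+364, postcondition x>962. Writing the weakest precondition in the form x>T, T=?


Formula: wp(x:=E, P) = P[E/x] (substitute E for x in postcondition)
Step 1: Postcondition: x>962
Step 2: Substitute x+364 for x: x+364>962
Step 3: Solve for x: x > 962-364 = 598

598


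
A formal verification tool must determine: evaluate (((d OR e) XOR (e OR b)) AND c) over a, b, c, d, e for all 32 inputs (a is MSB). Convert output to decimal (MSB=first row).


Formula: (((d OR e) XOR (e OR b)) AND c) over a, b, c, d, e (32 rows)
Evaluate each row (bits = a,b,c,d,e, MSB first):
  row 0 [00000]: (((0 OR 0) XOR (0 OR 0)) AND 0) -> 0
  row 1 [00001]: (((0 OR 1) XOR (1 OR 0)) AND 0) -> 0
  row 2 [00010]: (((1 OR 0) XOR (0 OR 0)) AND 0) -> 0
  row 3 [00011]: (((1 OR 1) XOR (1 OR 0)) AND 0) -> 0
  row 4 [00100]: (((0 OR 0) XOR (0 OR 0)) AND 1) -> 0
  row 5 [00101]: (((0 OR 1) XOR (1 OR 0)) AND 1) -> 0
  row 6 [00110]: (((1 OR 0) XOR (0 OR 0)) AND 1) -> 1
  row 7 [00111]: (((1 OR 1) XOR (1 OR 0)) AND 1) -> 0
  row 8 [01000]: (((0 OR 0) XOR (0 OR 1)) AND 0) -> 0
  row 9 [01001]: (((0 OR 1) XOR (1 OR 1)) AND 0) -> 0
  row 10 [01010]: (((1 OR 0) XOR (0 OR 1)) AND 0) -> 0
  row 11 [01011]: (((1 OR 1) XOR (1 OR 1)) AND 0) -> 0
  row 12 [01100]: (((0 OR 0) XOR (0 OR 1)) AND 1) -> 1
  row 13 [01101]: (((0 OR 1) XOR (1 OR 1)) AND 1) -> 0
  row 14 [01110]: (((1 OR 0) XOR (0 OR 1)) AND 1) -> 0
  row 15 [01111]: (((1 OR 1) XOR (1 OR 1)) AND 1) -> 0
  row 16 [10000]: (((0 OR 0) XOR (0 OR 0)) AND 0) -> 0
  row 17 [10001]: (((0 OR 1) XOR (1 OR 0)) AND 0) -> 0
  row 18 [10010]: (((1 OR 0) XOR (0 OR 0)) AND 0) -> 0
  row 19 [10011]: (((1 OR 1) XOR (1 OR 0)) AND 0) -> 0
  row 20 [10100]: (((0 OR 0) XOR (0 OR 0)) AND 1) -> 0
  row 21 [10101]: (((0 OR 1) XOR (1 OR 0)) AND 1) -> 0
  row 22 [10110]: (((1 OR 0) XOR (0 OR 0)) AND 1) -> 1
  row 23 [10111]: (((1 OR 1) XOR (1 OR 0)) AND 1) -> 0
  row 24 [11000]: (((0 OR 0) XOR (0 OR 1)) AND 0) -> 0
  row 25 [11001]: (((0 OR 1) XOR (1 OR 1)) AND 0) -> 0
  row 26 [11010]: (((1 OR 0) XOR (0 OR 1)) AND 0) -> 0
  row 27 [11011]: (((1 OR 1) XOR (1 OR 1)) AND 0) -> 0
  row 28 [11100]: (((0 OR 0) XOR (0 OR 1)) AND 1) -> 1
  row 29 [11101]: (((0 OR 1) XOR (1 OR 1)) AND 1) -> 0
  row 30 [11110]: (((1 OR 0) XOR (0 OR 1)) AND 1) -> 0
  row 31 [11111]: (((1 OR 1) XOR (1 OR 1)) AND 1) -> 0
Full result column, 4 rows per line (a,b,c fixed per line; d,e runs 00..11 left to right):
  rows 0-3 [a,b,c=000]: 0000  = hex 0
  rows 4-7 [a,b,c=001]: 0010  = hex 2
  rows 8-11 [a,b,c=010]: 0000  = hex 0
  rows 12-15 [a,b,c=011]: 1000  = hex 8
  rows 16-19 [a,b,c=100]: 0000  = hex 0
  rows 20-23 [a,b,c=101]: 0010  = hex 2
  rows 24-27 [a,b,c=110]: 0000  = hex 0
  rows 28-31 [a,b,c=111]: 1000  = hex 8
Output column (row 0 .. row 31) = 00000010000010000000001000001000
Output column grouped in 4s = 0000 0010 0000 1000 0000 0010 0000 1000 = 0x02080208
Convert to decimal digit by digit (value = value*16 + digit):
  0 -> 0
  0*16 + 2 = 2
  2*16 + 0 = 32
  32*16 + 8 = 520
  520*16 + 0 = 8320
  8320*16 + 2 = 133122
  133122*16 + 0 = 2129952
  2129952*16 + 8 = 34079240
Decimal = 34079240

34079240


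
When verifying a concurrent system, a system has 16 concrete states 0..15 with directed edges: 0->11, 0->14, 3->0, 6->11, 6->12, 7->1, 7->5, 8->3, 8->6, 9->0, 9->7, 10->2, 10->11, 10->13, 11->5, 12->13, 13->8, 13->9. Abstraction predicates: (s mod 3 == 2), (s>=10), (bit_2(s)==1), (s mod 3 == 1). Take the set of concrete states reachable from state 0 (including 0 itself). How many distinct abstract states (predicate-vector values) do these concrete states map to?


BFS from 0:
Concrete reachable: {0, 5, 11, 14}
Abstract via predicates (s mod 3 == 2), (s>=10), (bit_2(s)==1), (s mod 3 == 1):
  (0,0,0,0) <- {0}
  (1,0,1,0) <- {5}
  (1,1,0,0) <- {11}
  (1,1,1,0) <- {14}
Distinct abstract states = 4

4


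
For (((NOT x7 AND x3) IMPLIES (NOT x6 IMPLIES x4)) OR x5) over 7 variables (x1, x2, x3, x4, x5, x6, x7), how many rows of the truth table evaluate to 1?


Formula: (((NOT x7 AND x3) IMPLIES (NOT x6 IMPLIES x4)) OR x5) over 7 vars (128 rows)
Evaluate each row (x1, x2, x3, x4, x5, x6, x7 as bits, MSB first):
  row 0 [0000000]: (((NOT 0 AND 0) IMPLIES (NOT 0 IMPLIES 0)) OR 0) -> 1
  row 1 [0000001]: (((NOT 1 AND 0) IMPLIES (NOT 0 IMPLIES 0)) OR 0) -> 1
  row 2 [0000010]: (((NOT 0 AND 0) IMPLIES (NOT 1 IMPLIES 0)) OR 0) -> 1
  row 3 [0000011]: (((NOT 1 AND 0) IMPLIES (NOT 1 IMPLIES 0)) OR 0) -> 1
  row 4 [0000100]: (((NOT 0 AND 0) IMPLIES (NOT 0 IMPLIES 0)) OR 1) -> 1
  (every remaining row is evaluated the same way; all 128 results are listed next)
Full result column, 8 rows per line (x1,x2,x3,x4 fixed per line; x5,x6,x7 runs 000..111 left to right):
  rows 0-7 [x1,x2,x3,x4=0000]: 11111111  (ones: 8)
  rows 8-15 [x1,x2,x3,x4=0001]: 11111111  (ones: 8)
  rows 16-23 [x1,x2,x3,x4=0010]: 01111111  (ones: 7)
  rows 24-31 [x1,x2,x3,x4=0011]: 11111111  (ones: 8)
  rows 32-39 [x1,x2,x3,x4=0100]: 11111111  (ones: 8)
  rows 40-47 [x1,x2,x3,x4=0101]: 11111111  (ones: 8)
  rows 48-55 [x1,x2,x3,x4=0110]: 01111111  (ones: 7)
  rows 56-63 [x1,x2,x3,x4=0111]: 11111111  (ones: 8)
  rows 64-71 [x1,x2,x3,x4=1000]: 11111111  (ones: 8)
  rows 72-79 [x1,x2,x3,x4=1001]: 11111111  (ones: 8)
  rows 80-87 [x1,x2,x3,x4=1010]: 01111111  (ones: 7)
  rows 88-95 [x1,x2,x3,x4=1011]: 11111111  (ones: 8)
  rows 96-103 [x1,x2,x3,x4=1100]: 11111111  (ones: 8)
  rows 104-111 [x1,x2,x3,x4=1101]: 11111111  (ones: 8)
  rows 112-119 [x1,x2,x3,x4=1110]: 01111111  (ones: 7)
  rows 120-127 [x1,x2,x3,x4=1111]: 11111111  (ones: 8)
Count of 1-rows = 8+8+7+8+8+8+7+8+8+8+7+8+8+8+7+8 = 124

124


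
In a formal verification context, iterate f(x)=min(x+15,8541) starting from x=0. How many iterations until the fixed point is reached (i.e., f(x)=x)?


Step 1: x=0, cap=8541, increment=15
Step 2: x grows by 15 each step until capped at 8541; fixed point is x=8541
Step 3: iterations = ceil(8541/15) = 570

570


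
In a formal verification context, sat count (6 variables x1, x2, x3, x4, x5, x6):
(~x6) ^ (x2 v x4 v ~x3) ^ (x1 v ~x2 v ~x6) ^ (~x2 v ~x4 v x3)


CNF with 4 clauses over 6 vars (64 assignments).
An assignment satisfies CNF iff every clause has >=1 true literal.
Check each row (bits = x1,x2,x3,x4,x5,x6; clause T/F shown):
  row 0 [000000]: clauses=TTTT -> 1
  row 1 [000001]: clauses=FTTT -> 0
  row 2 [000010]: clauses=TTTT -> 1
  row 3 [000011]: clauses=FTTT -> 0
  row 4 [000100]: clauses=TTTT -> 1
  (every remaining row is evaluated the same way; all 64 results are listed next)
Full result column, 8 rows per line (x1,x2,x3 fixed per line; x4,x5,x6 runs 000..111 left to right):
  rows 0-7 [x1,x2,x3=000]: 10101010  (ones: 4)
  rows 8-15 [x1,x2,x3=001]: 00001010  (ones: 2)
  rows 16-23 [x1,x2,x3=010]: 10100000  (ones: 2)
  rows 24-31 [x1,x2,x3=011]: 10101010  (ones: 4)
  rows 32-39 [x1,x2,x3=100]: 10101010  (ones: 4)
  rows 40-47 [x1,x2,x3=101]: 00001010  (ones: 2)
  rows 48-55 [x1,x2,x3=110]: 10100000  (ones: 2)
  rows 56-63 [x1,x2,x3=111]: 10101010  (ones: 4)
Satisfying assignments = 4+2+2+4+4+2+2+4 = 24

24


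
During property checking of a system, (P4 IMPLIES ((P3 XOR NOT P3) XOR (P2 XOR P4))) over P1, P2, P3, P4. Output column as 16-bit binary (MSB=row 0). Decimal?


Formula: (P4 IMPLIES ((P3 XOR NOT P3) XOR (P2 XOR P4))) over P1, P2, P3, P4 (16 rows)
Evaluate each row (bits = P1,P2,P3,P4, MSB first):
  row 0 [0000]: (0 IMPLIES ((0 XOR NOT 0) XOR (0 XOR 0))) -> 1
  row 1 [0001]: (1 IMPLIES ((0 XOR NOT 0) XOR (0 XOR 1))) -> 0
  row 2 [0010]: (0 IMPLIES ((1 XOR NOT 1) XOR (0 XOR 0))) -> 1
  row 3 [0011]: (1 IMPLIES ((1 XOR NOT 1) XOR (0 XOR 1))) -> 0
  row 4 [0100]: (0 IMPLIES ((0 XOR NOT 0) XOR (1 XOR 0))) -> 1
  row 5 [0101]: (1 IMPLIES ((0 XOR NOT 0) XOR (1 XOR 1))) -> 1
  row 6 [0110]: (0 IMPLIES ((1 XOR NOT 1) XOR (1 XOR 0))) -> 1
  row 7 [0111]: (1 IMPLIES ((1 XOR NOT 1) XOR (1 XOR 1))) -> 1
  row 8 [1000]: (0 IMPLIES ((0 XOR NOT 0) XOR (0 XOR 0))) -> 1
  row 9 [1001]: (1 IMPLIES ((0 XOR NOT 0) XOR (0 XOR 1))) -> 0
  row 10 [1010]: (0 IMPLIES ((1 XOR NOT 1) XOR (0 XOR 0))) -> 1
  row 11 [1011]: (1 IMPLIES ((1 XOR NOT 1) XOR (0 XOR 1))) -> 0
  row 12 [1100]: (0 IMPLIES ((0 XOR NOT 0) XOR (1 XOR 0))) -> 1
  row 13 [1101]: (1 IMPLIES ((0 XOR NOT 0) XOR (1 XOR 1))) -> 1
  row 14 [1110]: (0 IMPLIES ((1 XOR NOT 1) XOR (1 XOR 0))) -> 1
  row 15 [1111]: (1 IMPLIES ((1 XOR NOT 1) XOR (1 XOR 1))) -> 1
Full result column, 4 rows per line (P1,P2 fixed per line; P3,P4 runs 00..11 left to right):
  rows 0-3 [P1,P2=00]: 1010  = hex A
  rows 4-7 [P1,P2=01]: 1111  = hex F
  rows 8-11 [P1,P2=10]: 1010  = hex A
  rows 12-15 [P1,P2=11]: 1111  = hex F
Output column (row 0 .. row 15) = 1010111110101111
Output column grouped in 4s = 1010 1111 1010 1111 = 0xAFAF
Convert to decimal digit by digit (value = value*16 + digit):
  A -> 10
  10*16 + 15 (F) = 175
  175*16 + 10 (A) = 2810
  2810*16 + 15 (F) = 44975
Decimal = 44975

44975


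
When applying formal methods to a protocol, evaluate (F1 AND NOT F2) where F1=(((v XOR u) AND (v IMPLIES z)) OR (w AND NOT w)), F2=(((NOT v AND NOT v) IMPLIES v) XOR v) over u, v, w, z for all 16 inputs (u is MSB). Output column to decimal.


F1 = (((v XOR u) AND (v IMPLIES z)) OR (w AND NOT w))
F2 = (((NOT v AND NOT v) IMPLIES v) XOR v)
Counterexample to F1=>F2 is where F1=1 and F2=0.
Evaluate each row (bits = u,v,w,z, MSB first):
  row 0 [0000]: F1=0 F2=0 -> F1&~F2 -> 0
  row 1 [0001]: F1=0 F2=0 -> F1&~F2 -> 0
  row 2 [0010]: F1=0 F2=0 -> F1&~F2 -> 0
  row 3 [0011]: F1=0 F2=0 -> F1&~F2 -> 0
  row 4 [0100]: F1=0 F2=0 -> F1&~F2 -> 0
  row 5 [0101]: F1=1 F2=0 -> F1&~F2 -> 1
  row 6 [0110]: F1=0 F2=0 -> F1&~F2 -> 0
  row 7 [0111]: F1=1 F2=0 -> F1&~F2 -> 1
  row 8 [1000]: F1=1 F2=0 -> F1&~F2 -> 1
  row 9 [1001]: F1=1 F2=0 -> F1&~F2 -> 1
  row 10 [1010]: F1=1 F2=0 -> F1&~F2 -> 1
  row 11 [1011]: F1=1 F2=0 -> F1&~F2 -> 1
  row 12 [1100]: F1=0 F2=0 -> F1&~F2 -> 0
  row 13 [1101]: F1=0 F2=0 -> F1&~F2 -> 0
  row 14 [1110]: F1=0 F2=0 -> F1&~F2 -> 0
  row 15 [1111]: F1=0 F2=0 -> F1&~F2 -> 0
Full result column, 4 rows per line (u,v fixed per line; w,z runs 00..11 left to right):
  rows 0-3 [u,v=00]: 0000  = hex 0
  rows 4-7 [u,v=01]: 0101  = hex 5
  rows 8-11 [u,v=10]: 1111  = hex F
  rows 12-15 [u,v=11]: 0000  = hex 0
Counterexample vector (row 0 .. row 15) = 0000010111110000
Output column grouped in 4s = 0000 0101 1111 0000 = 0x05F0
Convert to decimal digit by digit (value = value*16 + digit):
  0 -> 0
  0*16 + 5 = 5
  5*16 + 15 (F) = 95
  95*16 + 0 = 1520
Decimal = 1520

1520
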